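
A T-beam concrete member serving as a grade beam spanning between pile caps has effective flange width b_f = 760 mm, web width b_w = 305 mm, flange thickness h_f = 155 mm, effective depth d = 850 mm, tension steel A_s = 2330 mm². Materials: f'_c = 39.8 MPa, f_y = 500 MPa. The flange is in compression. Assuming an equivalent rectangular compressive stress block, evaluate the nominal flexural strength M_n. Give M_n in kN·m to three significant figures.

M_n ≈ 964 kN·m

Tension: T = A_s f_y = 2330 × 500 = 1165000 N.
Try a within the flange: a = T/(0.85 f'_c b_f) = 1165000/(0.85 × 39.8 × 760) = 45.31 mm.
Since a = 45.31 ≤ h_f = 155 mm, the stress block lies entirely in the flange; analyse as a rectangular beam of width b_f.
M_n = T(d − a/2) = 1165000 × (850 − 22.655) = 963.86 × 10⁶ N·mm.
M_n = 963.86 kN·m.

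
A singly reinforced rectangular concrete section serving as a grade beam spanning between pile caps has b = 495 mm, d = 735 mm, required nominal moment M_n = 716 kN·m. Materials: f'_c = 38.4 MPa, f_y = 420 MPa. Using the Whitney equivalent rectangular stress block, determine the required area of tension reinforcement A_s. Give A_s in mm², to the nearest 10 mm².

A_s ≈ 2420 mm²

With M_n = 0.85 f'_c a b (d − a/2), solve the quadratic for a:
a = d − √(d² − 2M_n/(0.85 f'_c b)) = 735 − √(735² − 2 × 716×10⁶/(0.85 × 38.4 × 495)) = 62.99 mm.
A_s = 0.85 f'_c a b / f_y = 0.85 × 38.4 × 62.99 × 495 / 420 = 2423.1 mm².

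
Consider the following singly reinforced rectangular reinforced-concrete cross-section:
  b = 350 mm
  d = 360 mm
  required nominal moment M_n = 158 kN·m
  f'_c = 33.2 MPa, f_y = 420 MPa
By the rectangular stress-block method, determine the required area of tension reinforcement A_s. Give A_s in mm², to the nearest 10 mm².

With M_n = 0.85 f'_c a b (d − a/2), solve the quadratic for a:
a = d − √(d² − 2M_n/(0.85 f'_c b)) = 360 − √(360² − 2 × 158×10⁶/(0.85 × 33.2 × 350)) = 47.58 mm.
A_s = 0.85 f'_c a b / f_y = 0.85 × 33.2 × 47.58 × 350 / 420 = 1118.9 mm².

A_s ≈ 1120 mm²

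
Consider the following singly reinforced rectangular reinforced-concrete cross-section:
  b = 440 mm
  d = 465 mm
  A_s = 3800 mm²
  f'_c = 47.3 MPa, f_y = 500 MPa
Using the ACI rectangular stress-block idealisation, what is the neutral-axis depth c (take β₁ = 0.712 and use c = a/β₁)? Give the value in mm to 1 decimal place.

T = A_s f_y = 3800 × 500 = 1900000 N = 1900 kN.
Setting C = 0.85 f'_c a b equal to T: a = 1900000/(0.85 × 47.3 × 440) = 107.404 mm.
With β₁ = 0.712, c = a/β₁ = 107.404/0.712 = 150.8 mm.

c ≈ 150.8 mm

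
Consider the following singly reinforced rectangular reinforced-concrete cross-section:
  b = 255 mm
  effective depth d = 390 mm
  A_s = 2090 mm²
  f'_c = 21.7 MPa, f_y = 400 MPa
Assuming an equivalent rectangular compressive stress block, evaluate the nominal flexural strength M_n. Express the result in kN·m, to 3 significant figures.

M_n ≈ 252 kN·m

T = A_s f_y = 2090 × 400 = 836000 N = 836 kN.
From C = T: a = T/(0.85 f'_c b) = 836000/(0.85 × 21.7 × 255) = 177.74 mm.
M_n = T(d − a/2) = 836 kN × (390 − 88.87) mm = 251.74 kN·m.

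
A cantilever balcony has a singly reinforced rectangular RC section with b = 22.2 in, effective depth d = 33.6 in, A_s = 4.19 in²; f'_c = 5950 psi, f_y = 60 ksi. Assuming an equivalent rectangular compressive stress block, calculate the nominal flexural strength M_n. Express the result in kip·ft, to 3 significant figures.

T = A_s f_y = 4.19 × 60 = 251.4 kips.
a = T/(0.85 f'_c b) = 251.4/(0.85 × 5.95 × 22.2) = 2.239 in.
M_n = T(d − a/2) = 251.4 × (33.6 − 1.1195) = 8165.6 kip·in = 8165.6/12 = 680.47 kip·ft.

M_n ≈ 680 kip·ft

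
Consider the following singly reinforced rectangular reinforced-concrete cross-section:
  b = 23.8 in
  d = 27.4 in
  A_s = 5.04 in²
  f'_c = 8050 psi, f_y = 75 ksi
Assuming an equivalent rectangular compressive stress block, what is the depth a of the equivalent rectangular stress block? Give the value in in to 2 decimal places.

a ≈ 2.32 in

T = A_s f_y = 5.04 × 75 = 378 kips.
a = T/(0.85 f'_c b) = 378/(0.85 × 8.05 × 23.8) = 2.32 in.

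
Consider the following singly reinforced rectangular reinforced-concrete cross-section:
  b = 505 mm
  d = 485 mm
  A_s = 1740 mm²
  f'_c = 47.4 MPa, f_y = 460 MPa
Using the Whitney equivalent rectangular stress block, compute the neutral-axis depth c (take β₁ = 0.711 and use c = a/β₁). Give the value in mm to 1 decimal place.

c ≈ 55.3 mm

T = A_s f_y = 1740 × 460 = 800400 N = 800.4 kN.
Setting C = 0.85 f'_c a b equal to T: a = 800400/(0.85 × 47.4 × 505) = 39.339 mm.
With β₁ = 0.711, c = a/β₁ = 39.339/0.711 = 55.3 mm.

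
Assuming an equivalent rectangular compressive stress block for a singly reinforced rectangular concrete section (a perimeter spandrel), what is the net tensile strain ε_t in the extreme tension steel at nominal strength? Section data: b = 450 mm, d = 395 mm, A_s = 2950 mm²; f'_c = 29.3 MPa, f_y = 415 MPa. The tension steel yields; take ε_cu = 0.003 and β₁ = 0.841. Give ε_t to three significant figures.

a = A_s f_y/(0.85 f'_c b) = 109.24 mm.
β₁ = 0.841, so c = a/β₁ = 109.24/0.841 = 129.89 mm.
From the linear strain diagram with ε_cu = 0.003: ε_t = 0.003 (d − c)/c = 0.003 × (395 − 129.89)/129.89 = 0.00612.
Since ε_t ≥ 0.005, the section is tension-controlled.

ε_t ≈ 0.00612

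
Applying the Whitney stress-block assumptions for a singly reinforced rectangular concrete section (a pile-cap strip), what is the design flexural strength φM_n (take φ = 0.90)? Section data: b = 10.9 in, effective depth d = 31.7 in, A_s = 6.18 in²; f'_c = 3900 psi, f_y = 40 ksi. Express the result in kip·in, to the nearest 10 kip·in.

φM_n ≈ 6290 kip·in

T = A_s f_y = 6.18 × 40 = 247.2 kips.
a = T/(0.85 f'_c b) = 247.2/(0.85 × 3.9 × 10.9) = 6.841 in.
M_n = T(d − a/2) = 247.2 × (31.7 − 3.4205) = 6990.7 kip·in.
φM_n = 0.90 × 6990.7 = 6291.6 kip·in.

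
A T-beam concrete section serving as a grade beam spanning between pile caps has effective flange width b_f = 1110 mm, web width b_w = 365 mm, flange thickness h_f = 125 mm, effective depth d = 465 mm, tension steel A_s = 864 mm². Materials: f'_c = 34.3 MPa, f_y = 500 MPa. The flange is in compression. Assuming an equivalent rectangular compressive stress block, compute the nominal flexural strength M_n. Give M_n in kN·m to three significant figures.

M_n ≈ 198 kN·m

Tension: T = A_s f_y = 864 × 500 = 432000 N.
Try a within the flange: a = T/(0.85 f'_c b_f) = 432000/(0.85 × 34.3 × 1110) = 13.35 mm.
Since a = 13.35 ≤ h_f = 125 mm, the stress block lies entirely in the flange; analyse as a rectangular beam of width b_f.
M_n = T(d − a/2) = 432000 × (465 − 6.675) = 198.00 × 10⁶ N·mm.
M_n = 198.00 kN·m.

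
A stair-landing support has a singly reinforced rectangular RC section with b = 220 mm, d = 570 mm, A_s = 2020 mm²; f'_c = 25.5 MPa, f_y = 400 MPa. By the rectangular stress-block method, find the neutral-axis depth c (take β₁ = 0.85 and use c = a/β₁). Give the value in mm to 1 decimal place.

T = A_s f_y = 2020 × 400 = 808000 N = 808 kN.
Setting C = 0.85 f'_c a b equal to T: a = 808000/(0.85 × 25.5 × 220) = 169.445 mm.
With β₁ = 0.85, c = a/β₁ = 169.445/0.85 = 199.3 mm.

c ≈ 199.3 mm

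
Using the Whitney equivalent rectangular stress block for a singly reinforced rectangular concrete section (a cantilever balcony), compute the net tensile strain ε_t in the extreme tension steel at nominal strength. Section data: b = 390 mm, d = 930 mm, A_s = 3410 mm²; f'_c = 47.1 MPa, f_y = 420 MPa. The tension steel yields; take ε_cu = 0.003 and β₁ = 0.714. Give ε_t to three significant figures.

a = A_s f_y/(0.85 f'_c b) = 91.73 mm.
β₁ = 0.714, so c = a/β₁ = 91.73/0.714 = 128.47 mm.
From the linear strain diagram with ε_cu = 0.003: ε_t = 0.003 (d − c)/c = 0.003 × (930 − 128.47)/128.47 = 0.0187.
Since ε_t ≥ 0.005, the section is tension-controlled.

ε_t ≈ 0.0187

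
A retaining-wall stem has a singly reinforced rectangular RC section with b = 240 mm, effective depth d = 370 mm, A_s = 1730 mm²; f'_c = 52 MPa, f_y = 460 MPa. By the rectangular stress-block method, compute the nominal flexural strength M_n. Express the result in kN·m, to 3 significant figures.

T = A_s f_y = 1730 × 460 = 795800 N = 795.8 kN.
From C = T: a = T/(0.85 f'_c b) = 795800/(0.85 × 52 × 240) = 75.02 mm.
M_n = T(d − a/2) = 795.8 kN × (370 − 37.51) mm = 264.60 kN·m.

M_n ≈ 265 kN·m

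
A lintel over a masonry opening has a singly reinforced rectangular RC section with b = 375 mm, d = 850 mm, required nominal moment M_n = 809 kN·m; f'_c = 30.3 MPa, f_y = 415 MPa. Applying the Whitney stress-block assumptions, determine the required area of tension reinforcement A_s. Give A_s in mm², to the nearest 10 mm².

With M_n = 0.85 f'_c a b (d − a/2), solve the quadratic for a:
a = d − √(d² − 2M_n/(0.85 f'_c b)) = 850 − √(850² − 2 × 809×10⁶/(0.85 × 30.3 × 375)) = 105.04 mm.
A_s = 0.85 f'_c a b / f_y = 0.85 × 30.3 × 105.04 × 375 / 415 = 2444.6 mm².

A_s ≈ 2440 mm²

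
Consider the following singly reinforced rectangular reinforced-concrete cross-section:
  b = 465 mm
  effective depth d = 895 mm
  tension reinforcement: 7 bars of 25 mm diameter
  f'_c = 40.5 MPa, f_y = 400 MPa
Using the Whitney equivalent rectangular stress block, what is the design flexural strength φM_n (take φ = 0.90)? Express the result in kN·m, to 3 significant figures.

φM_n ≈ 1050 kN·m

A_s = 7 × 491 = 3437 mm².
T = A_s f_y = 3437 × 400 = 1374800 N = 1374.8 kN.
From C = T: a = T/(0.85 f'_c b) = 1374800/(0.85 × 40.5 × 465) = 85.88 mm.
M_n = T(d − a/2) = 1374.8 kN × (895 − 42.94) mm = 1171.41 kN·m.
φM_n = 0.90 × 1171.41 = 1054.27 kN·m.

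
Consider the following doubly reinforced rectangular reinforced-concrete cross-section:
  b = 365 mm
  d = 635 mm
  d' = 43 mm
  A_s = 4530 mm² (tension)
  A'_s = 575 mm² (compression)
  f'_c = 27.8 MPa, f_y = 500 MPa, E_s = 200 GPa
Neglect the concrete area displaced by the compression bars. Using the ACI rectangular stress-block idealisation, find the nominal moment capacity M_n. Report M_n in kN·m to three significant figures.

M_n ≈ 1200 kN·m

Assume both tension and compression steel yield.
Net tension couple steel: A_s − A'_s = 3955 mm².
a = (A_s − A'_s) f_y / (0.85 f'_c b) = 1977500/(0.85 × 27.8 × 365) = 229.28 mm.
c = a/β₁ = 229.28/0.85 = 269.74 mm; ε'_s = 0.003(c − d')/c = 0.0025 ≥ f_y/E_s = 0.0025, so compression steel does yield.
M_n = (A_s − A'_s) f_y (d − a/2) + A'_s f_y (d − d') = [1977500 × (635 − 114.64) + 287500 × (635 − 43)] × 10⁻⁶ = 1029.01 + 170.20 = 1199.21 kN·m.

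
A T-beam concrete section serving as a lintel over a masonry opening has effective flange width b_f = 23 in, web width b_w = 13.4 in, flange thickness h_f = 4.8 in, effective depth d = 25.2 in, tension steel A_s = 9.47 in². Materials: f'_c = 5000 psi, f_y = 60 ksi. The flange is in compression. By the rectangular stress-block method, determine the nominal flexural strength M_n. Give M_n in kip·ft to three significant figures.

Tension: T = A_s f_y = 9.47 × 60 = 568.2 kips.
Try a within the flange: a = T/(0.85 f'_c b_f) = 568.2/(0.85 × 5 × 23) = 5.813 in.
a = 5.813 > h_f = 4.8 in: the block extends into the web. Split into flange-overhang and web parts.
C_f = 0.85 f'_c (b_f − b_w) h_f = 0.85 × 5 × (23 − 13.4) × 4.8 = 195.8 kips.
Remaining web compression depth: a_w = (T − C_f)/(0.85 f'_c b_w) = (568.2 − 195.8)/(0.85 × 5 × 13.4) = 6.539 in.
M_n = C_f(d − h_f/2) + (T − C_f)(d − a_w/2) = 195.8 × (25.2 − 2.4) + 372.4 × (25.2 − 3.2695) = 4464.2 + 8166.9 = 12631.1 kip·in.
M_n = 12631.1/12 = 1052.59 kip·ft.

M_n ≈ 1050 kip·ft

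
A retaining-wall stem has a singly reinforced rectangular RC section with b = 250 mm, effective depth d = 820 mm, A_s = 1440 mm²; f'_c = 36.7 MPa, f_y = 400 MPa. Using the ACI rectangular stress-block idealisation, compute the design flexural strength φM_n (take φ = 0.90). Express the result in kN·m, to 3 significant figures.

φM_n ≈ 406 kN·m

T = A_s f_y = 1440 × 400 = 576000 N = 576 kN.
From C = T: a = T/(0.85 f'_c b) = 576000/(0.85 × 36.7 × 250) = 73.86 mm.
M_n = T(d − a/2) = 576 kN × (820 − 36.93) mm = 451.05 kN·m.
φM_n = 0.90 × 451.05 = 405.95 kN·m.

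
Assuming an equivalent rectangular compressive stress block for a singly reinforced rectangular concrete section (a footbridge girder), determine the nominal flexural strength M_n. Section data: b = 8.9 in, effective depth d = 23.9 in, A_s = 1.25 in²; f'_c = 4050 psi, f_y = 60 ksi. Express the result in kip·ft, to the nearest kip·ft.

T = A_s f_y = 1.25 × 60 = 75 kips.
a = T/(0.85 f'_c b) = 75/(0.85 × 4.05 × 8.9) = 2.448 in.
M_n = T(d − a/2) = 75 × (23.9 − 1.224) = 1700.7 kip·in = 1700.7/12 = 141.73 kip·ft.

M_n ≈ 142 kip·ft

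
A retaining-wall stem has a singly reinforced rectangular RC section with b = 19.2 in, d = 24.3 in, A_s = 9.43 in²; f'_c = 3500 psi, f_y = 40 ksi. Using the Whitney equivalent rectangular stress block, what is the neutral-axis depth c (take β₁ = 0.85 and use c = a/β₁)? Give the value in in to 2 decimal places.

T = A_s f_y = 9.43 × 40 = 377.2 kips.
a = T/(0.85 f'_c b) = 377.2/(0.85 × 3.5 × 19.2) = 6.6036 in.
With β₁ = 0.85, c = a/β₁ = 6.6036/0.85 = 7.77 in.

c ≈ 7.77 in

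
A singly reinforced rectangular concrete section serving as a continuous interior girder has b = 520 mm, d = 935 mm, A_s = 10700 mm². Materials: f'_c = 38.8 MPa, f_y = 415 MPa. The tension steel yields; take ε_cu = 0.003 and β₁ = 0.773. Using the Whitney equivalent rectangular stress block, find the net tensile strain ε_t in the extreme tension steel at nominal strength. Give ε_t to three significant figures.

a = A_s f_y/(0.85 f'_c b) = 258.93 mm.
β₁ = 0.773, so c = a/β₁ = 258.93/0.773 = 334.97 mm.
From the linear strain diagram with ε_cu = 0.003: ε_t = 0.003 (d − c)/c = 0.003 × (935 − 334.97)/334.97 = 0.00537.
Since ε_t ≥ 0.005, the section is tension-controlled.

ε_t ≈ 0.00537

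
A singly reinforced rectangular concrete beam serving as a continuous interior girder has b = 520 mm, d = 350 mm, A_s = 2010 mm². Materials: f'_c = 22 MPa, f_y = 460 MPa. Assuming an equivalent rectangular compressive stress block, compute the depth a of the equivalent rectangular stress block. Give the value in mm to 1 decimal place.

T = A_s f_y = 2010 × 460 = 924600 N = 924.6 kN.
Setting C = 0.85 f'_c a b equal to T: a = 924600/(0.85 × 22 × 520) = 95.1 mm.

a ≈ 95.1 mm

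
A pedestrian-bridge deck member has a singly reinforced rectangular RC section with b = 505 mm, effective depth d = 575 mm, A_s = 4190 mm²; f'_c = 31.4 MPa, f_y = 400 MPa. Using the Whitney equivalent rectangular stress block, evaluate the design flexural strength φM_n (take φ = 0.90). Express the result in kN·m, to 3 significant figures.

T = A_s f_y = 4190 × 400 = 1676000 N = 1676 kN.
From C = T: a = T/(0.85 f'_c b) = 1676000/(0.85 × 31.4 × 505) = 124.35 mm.
M_n = T(d − a/2) = 1676 kN × (575 − 62.175) mm = 859.49 kN·m.
φM_n = 0.90 × 859.49 = 773.54 kN·m.

φM_n ≈ 774 kN·m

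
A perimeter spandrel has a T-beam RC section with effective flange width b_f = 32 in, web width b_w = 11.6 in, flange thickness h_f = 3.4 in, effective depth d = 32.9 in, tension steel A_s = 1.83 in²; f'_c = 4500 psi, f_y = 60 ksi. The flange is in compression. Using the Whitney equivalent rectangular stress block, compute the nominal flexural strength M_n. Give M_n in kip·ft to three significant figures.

M_n ≈ 297 kip·ft

Tension: T = A_s f_y = 1.83 × 60 = 109.8 kips.
Try a within the flange: a = T/(0.85 f'_c b_f) = 109.8/(0.85 × 4.5 × 32) = 0.897 in.
Since a = 0.897 ≤ h_f = 3.4 in, the stress block lies entirely in the flange; analyse as a rectangular beam of width b_f.
M_n = T(d − a/2) = 109.8 × (32.9 − 0.4485) = 3563.2 kip·in.
M_n = 3563.2/12 = 296.93 kip·ft.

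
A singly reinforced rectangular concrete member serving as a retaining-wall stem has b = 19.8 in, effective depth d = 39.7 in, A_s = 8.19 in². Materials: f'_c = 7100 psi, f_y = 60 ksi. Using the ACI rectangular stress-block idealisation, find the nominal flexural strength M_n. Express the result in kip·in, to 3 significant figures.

T = A_s f_y = 8.19 × 60 = 491.4 kips.
a = T/(0.85 f'_c b) = 491.4/(0.85 × 7.1 × 19.8) = 4.112 in.
M_n = T(d − a/2) = 491.4 × (39.7 − 2.056) = 18498.3 kip·in.

M_n ≈ 18500 kip·in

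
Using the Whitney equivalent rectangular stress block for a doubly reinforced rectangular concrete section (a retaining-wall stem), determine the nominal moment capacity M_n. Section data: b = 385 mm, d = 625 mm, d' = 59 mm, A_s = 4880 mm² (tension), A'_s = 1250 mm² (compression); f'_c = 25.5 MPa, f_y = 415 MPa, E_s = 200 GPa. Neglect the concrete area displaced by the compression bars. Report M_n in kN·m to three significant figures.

M_n ≈ 1100 kN·m

Assume both tension and compression steel yield.
Net tension couple steel: A_s − A'_s = 3630 mm².
a = (A_s − A'_s) f_y / (0.85 f'_c b) = 1506450/(0.85 × 25.5 × 385) = 180.52 mm.
c = a/β₁ = 180.52/0.85 = 212.38 mm; ε'_s = 0.003(c − d')/c = 0.0022 ≥ f_y/E_s = 0.0021, so compression steel does yield.
M_n = (A_s − A'_s) f_y (d − a/2) + A'_s f_y (d − d') = [1506450 × (625 − 90.26) + 518750 × (625 − 59)] × 10⁻⁶ = 805.56 + 293.61 = 1099.17 kN·m.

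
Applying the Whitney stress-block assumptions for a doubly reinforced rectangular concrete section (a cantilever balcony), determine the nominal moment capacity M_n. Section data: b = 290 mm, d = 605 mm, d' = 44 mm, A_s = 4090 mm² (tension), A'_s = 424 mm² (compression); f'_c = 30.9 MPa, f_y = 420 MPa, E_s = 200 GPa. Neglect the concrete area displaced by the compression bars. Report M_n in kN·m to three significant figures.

M_n ≈ 876 kN·m

Assume both tension and compression steel yield.
Net tension couple steel: A_s − A'_s = 3666 mm².
a = (A_s − A'_s) f_y / (0.85 f'_c b) = 1539720/(0.85 × 30.9 × 290) = 202.15 mm.
c = a/β₁ = 202.15/0.829 = 243.85 mm; ε'_s = 0.003(c − d')/c = 0.0025 ≥ f_y/E_s = 0.0021, so compression steel does yield.
M_n = (A_s − A'_s) f_y (d − a/2) + A'_s f_y (d − d') = [1539720 × (605 − 101.075) + 178080 × (605 − 44)] × 10⁻⁶ = 775.90 + 99.90 = 875.80 kN·m.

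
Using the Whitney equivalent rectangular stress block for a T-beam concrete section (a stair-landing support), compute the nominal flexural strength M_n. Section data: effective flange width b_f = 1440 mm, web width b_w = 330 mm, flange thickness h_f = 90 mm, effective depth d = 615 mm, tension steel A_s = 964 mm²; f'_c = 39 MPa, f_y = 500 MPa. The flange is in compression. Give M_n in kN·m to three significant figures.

Tension: T = A_s f_y = 964 × 500 = 482000 N.
Try a within the flange: a = T/(0.85 f'_c b_f) = 482000/(0.85 × 39 × 1440) = 10.10 mm.
Since a = 10.10 ≤ h_f = 90 mm, the stress block lies entirely in the flange; analyse as a rectangular beam of width b_f.
M_n = T(d − a/2) = 482000 × (615 − 5.05) = 294.00 × 10⁶ N·mm.
M_n = 294.00 kN·m.

M_n ≈ 294 kN·m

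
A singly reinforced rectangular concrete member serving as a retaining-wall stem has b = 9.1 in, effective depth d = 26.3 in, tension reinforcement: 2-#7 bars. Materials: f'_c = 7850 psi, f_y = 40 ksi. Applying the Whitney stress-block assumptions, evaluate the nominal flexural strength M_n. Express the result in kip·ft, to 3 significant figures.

M_n ≈ 104 kip·ft

A_s = 2 × 0.6 = 1.2 in².
T = A_s f_y = 1.2 × 40 = 48 kips.
a = T/(0.85 f'_c b) = 48/(0.85 × 7.85 × 9.1) = 0.791 in.
M_n = T(d − a/2) = 48 × (26.3 − 0.3955) = 1243.4 kip·in = 1243.4/12 = 103.62 kip·ft.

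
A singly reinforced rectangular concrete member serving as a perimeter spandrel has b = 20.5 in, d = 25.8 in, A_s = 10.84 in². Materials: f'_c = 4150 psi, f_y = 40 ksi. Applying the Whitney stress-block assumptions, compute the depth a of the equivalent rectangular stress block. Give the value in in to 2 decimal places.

T = A_s f_y = 10.84 × 40 = 433.6 kips.
a = T/(0.85 f'_c b) = 433.6/(0.85 × 4.15 × 20.5) = 6.00 in.

a ≈ 6.00 in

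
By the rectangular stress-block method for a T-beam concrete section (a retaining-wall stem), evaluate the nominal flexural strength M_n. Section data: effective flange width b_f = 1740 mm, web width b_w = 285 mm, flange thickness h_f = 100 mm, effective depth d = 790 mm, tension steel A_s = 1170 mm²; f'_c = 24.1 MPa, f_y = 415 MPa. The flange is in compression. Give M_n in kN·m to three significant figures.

Tension: T = A_s f_y = 1170 × 415 = 485550 N.
Try a within the flange: a = T/(0.85 f'_c b_f) = 485550/(0.85 × 24.1 × 1740) = 13.62 mm.
Since a = 13.62 ≤ h_f = 100 mm, the stress block lies entirely in the flange; analyse as a rectangular beam of width b_f.
M_n = T(d − a/2) = 485550 × (790 − 6.81) = 380.28 × 10⁶ N·mm.
M_n = 380.28 kN·m.

M_n ≈ 380 kN·m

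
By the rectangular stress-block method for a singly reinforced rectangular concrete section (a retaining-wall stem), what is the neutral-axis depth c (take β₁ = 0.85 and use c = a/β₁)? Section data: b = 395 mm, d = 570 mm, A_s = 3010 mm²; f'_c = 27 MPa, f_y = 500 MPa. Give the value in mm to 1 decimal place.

c ≈ 195.3 mm

T = A_s f_y = 3010 × 500 = 1505000 N = 1505 kN.
Setting C = 0.85 f'_c a b equal to T: a = 1505000/(0.85 × 27 × 395) = 166.019 mm.
With β₁ = 0.85, c = a/β₁ = 166.019/0.85 = 195.3 mm.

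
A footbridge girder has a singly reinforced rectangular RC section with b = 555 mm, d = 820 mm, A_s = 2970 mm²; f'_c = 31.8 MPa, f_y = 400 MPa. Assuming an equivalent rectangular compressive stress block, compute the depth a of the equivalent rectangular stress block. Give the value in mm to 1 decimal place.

T = A_s f_y = 2970 × 400 = 1188000 N = 1188 kN.
Setting C = 0.85 f'_c a b equal to T: a = 1188000/(0.85 × 31.8 × 555) = 79.2 mm.

a ≈ 79.2 mm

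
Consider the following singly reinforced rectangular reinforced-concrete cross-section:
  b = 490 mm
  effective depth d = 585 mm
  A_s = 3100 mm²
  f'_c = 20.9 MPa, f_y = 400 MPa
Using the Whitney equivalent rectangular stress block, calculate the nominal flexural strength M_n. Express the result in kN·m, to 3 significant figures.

M_n ≈ 637 kN·m

T = A_s f_y = 3100 × 400 = 1240000 N = 1240 kN.
From C = T: a = T/(0.85 f'_c b) = 1240000/(0.85 × 20.9 × 490) = 142.45 mm.
M_n = T(d − a/2) = 1240 kN × (585 − 71.225) mm = 637.08 kN·m.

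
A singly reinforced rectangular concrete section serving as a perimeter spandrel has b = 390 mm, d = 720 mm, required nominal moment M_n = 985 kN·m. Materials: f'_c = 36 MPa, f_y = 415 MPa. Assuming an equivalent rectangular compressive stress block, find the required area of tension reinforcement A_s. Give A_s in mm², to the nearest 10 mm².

With M_n = 0.85 f'_c a b (d − a/2), solve the quadratic for a:
a = d − √(d² − 2M_n/(0.85 f'_c b)) = 720 − √(720² − 2 × 985×10⁶/(0.85 × 36 × 390)) = 125.59 mm.
A_s = 0.85 f'_c a b / f_y = 0.85 × 36 × 125.59 × 390 / 415 = 3611.5 mm².

A_s ≈ 3610 mm²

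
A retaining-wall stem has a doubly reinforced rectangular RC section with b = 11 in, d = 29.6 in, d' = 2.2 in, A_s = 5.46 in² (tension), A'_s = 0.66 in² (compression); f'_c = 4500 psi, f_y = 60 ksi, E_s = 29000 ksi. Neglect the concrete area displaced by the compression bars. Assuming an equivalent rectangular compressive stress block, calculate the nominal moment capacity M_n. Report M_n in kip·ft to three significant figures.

M_n ≈ 719 kip·ft

Assume both steels yield.
a = (A_s − A'_s) f_y/(0.85 f'_c b) = (5.46 − 0.66) × 60/(0.85 × 4.5 × 11) = 6.845 in.
c = a/β₁ = 6.845/0.825 = 8.297 in; ε'_s = 0.003(c − d')/c = 0.0022 ≥ ε_y = 0.0021, so the compression steel yields.
M_n = (A_s − A'_s) f_y (d − a/2) + A'_s f_y (d − d') = 288 × (29.6 − 3.4225) + 39.6 × (29.6 − 2.2) = 7539.1 + 1085.0 = 8624.1 kip·in = 8624.1/12 = 718.68 kip·ft.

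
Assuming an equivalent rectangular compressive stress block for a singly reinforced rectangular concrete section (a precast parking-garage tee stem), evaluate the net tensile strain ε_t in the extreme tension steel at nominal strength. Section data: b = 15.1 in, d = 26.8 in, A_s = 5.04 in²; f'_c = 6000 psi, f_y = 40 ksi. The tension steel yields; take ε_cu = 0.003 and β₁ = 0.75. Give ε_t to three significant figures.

a = A_s f_y/(0.85 f'_c b) = 2.618 in.
β₁ = 0.75, so c = a/β₁ = 2.618/0.75 = 3.491 in.
From the linear strain diagram with ε_cu = 0.003: ε_t = 0.003 (d − c)/c = 0.003 × (26.8 − 3.491)/3.491 = 0.0200.
Since ε_t ≥ 0.005, the section is tension-controlled.

ε_t ≈ 0.0200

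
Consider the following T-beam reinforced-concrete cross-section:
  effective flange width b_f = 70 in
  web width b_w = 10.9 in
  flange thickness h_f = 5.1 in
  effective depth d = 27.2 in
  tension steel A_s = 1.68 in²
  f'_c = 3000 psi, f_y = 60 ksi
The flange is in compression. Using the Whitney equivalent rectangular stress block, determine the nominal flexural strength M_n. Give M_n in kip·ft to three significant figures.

M_n ≈ 226 kip·ft

Tension: T = A_s f_y = 1.68 × 60 = 100.8 kips.
Try a within the flange: a = T/(0.85 f'_c b_f) = 100.8/(0.85 × 3 × 70) = 0.565 in.
Since a = 0.565 ≤ h_f = 5.1 in, the stress block lies entirely in the flange; analyse as a rectangular beam of width b_f.
M_n = T(d − a/2) = 100.8 × (27.2 − 0.2825) = 2713.3 kip·in.
M_n = 2713.3/12 = 226.11 kip·ft.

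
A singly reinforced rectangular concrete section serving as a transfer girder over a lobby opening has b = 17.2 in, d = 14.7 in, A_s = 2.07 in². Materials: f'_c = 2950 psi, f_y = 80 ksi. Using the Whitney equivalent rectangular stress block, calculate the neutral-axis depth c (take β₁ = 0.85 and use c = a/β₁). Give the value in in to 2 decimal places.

T = A_s f_y = 2.07 × 80 = 165.6 kips.
a = T/(0.85 f'_c b) = 165.6/(0.85 × 2.95 × 17.2) = 3.8396 in.
With β₁ = 0.85, c = a/β₁ = 3.8396/0.85 = 4.52 in.

c ≈ 4.52 in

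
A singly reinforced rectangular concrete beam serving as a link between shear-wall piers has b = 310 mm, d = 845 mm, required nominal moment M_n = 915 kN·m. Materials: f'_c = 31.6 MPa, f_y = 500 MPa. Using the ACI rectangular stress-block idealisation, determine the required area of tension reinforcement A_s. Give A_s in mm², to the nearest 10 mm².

With M_n = 0.85 f'_c a b (d − a/2), solve the quadratic for a:
a = d − √(d² − 2M_n/(0.85 f'_c b)) = 845 − √(845² − 2 × 915×10⁶/(0.85 × 31.6 × 310)) = 141.97 mm.
A_s = 0.85 f'_c a b / f_y = 0.85 × 31.6 × 141.97 × 310 / 500 = 2364.3 mm².

A_s ≈ 2360 mm²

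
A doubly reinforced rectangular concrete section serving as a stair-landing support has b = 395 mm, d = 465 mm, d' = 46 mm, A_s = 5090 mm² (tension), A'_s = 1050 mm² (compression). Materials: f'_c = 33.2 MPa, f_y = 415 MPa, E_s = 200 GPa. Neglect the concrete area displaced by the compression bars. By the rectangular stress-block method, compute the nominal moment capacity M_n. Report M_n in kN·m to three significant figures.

Assume both tension and compression steel yield.
Net tension couple steel: A_s − A'_s = 4040 mm².
a = (A_s − A'_s) f_y / (0.85 f'_c b) = 1676600/(0.85 × 33.2 × 395) = 150.41 mm.
c = a/β₁ = 150.41/0.813 = 185.01 mm; ε'_s = 0.003(c − d')/c = 0.0023 ≥ f_y/E_s = 0.0021, so compression steel does yield.
M_n = (A_s − A'_s) f_y (d − a/2) + A'_s f_y (d − d') = [1676600 × (465 − 75.205) + 435750 × (465 − 46)] × 10⁻⁶ = 653.53 + 182.58 = 836.11 kN·m.

M_n ≈ 836 kN·m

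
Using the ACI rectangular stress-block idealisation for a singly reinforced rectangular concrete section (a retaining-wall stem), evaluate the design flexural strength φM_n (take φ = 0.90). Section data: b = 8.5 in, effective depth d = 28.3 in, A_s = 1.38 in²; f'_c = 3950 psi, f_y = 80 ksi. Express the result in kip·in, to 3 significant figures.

φM_n ≈ 2620 kip·in

T = A_s f_y = 1.38 × 80 = 110.4 kips.
a = T/(0.85 f'_c b) = 110.4/(0.85 × 3.95 × 8.5) = 3.868 in.
M_n = T(d − a/2) = 110.4 × (28.3 − 1.934) = 2910.8 kip·in.
φM_n = 0.90 × 2910.8 = 2619.7 kip·in.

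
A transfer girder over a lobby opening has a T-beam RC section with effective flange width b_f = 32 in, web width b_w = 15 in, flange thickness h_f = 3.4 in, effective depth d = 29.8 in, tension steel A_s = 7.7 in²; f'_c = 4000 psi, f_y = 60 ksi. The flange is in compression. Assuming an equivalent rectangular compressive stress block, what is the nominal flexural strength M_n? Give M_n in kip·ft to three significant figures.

Tension: T = A_s f_y = 7.7 × 60 = 462 kips.
Try a within the flange: a = T/(0.85 f'_c b_f) = 462/(0.85 × 4 × 32) = 4.246 in.
a = 4.246 > h_f = 3.4 in: the block extends into the web. Split into flange-overhang and web parts.
C_f = 0.85 f'_c (b_f − b_w) h_f = 0.85 × 4 × (32 − 15) × 3.4 = 196.5 kips.
Remaining web compression depth: a_w = (T − C_f)/(0.85 f'_c b_w) = (462 − 196.5)/(0.85 × 4 × 15) = 5.206 in.
M_n = C_f(d − h_f/2) + (T − C_f)(d − a_w/2) = 196.5 × (29.8 − 1.7) + 265.5 × (29.8 − 2.603) = 5521.7 + 7220.8 = 12742.5 kip·in.
M_n = 12742.5/12 = 1061.88 kip·ft.

M_n ≈ 1060 kip·ft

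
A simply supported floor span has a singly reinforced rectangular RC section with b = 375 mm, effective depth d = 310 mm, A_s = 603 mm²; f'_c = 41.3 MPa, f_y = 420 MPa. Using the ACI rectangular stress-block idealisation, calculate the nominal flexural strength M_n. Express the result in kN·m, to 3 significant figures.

M_n ≈ 76.1 kN·m

T = A_s f_y = 603 × 420 = 253260 N = 253.26 kN.
From C = T: a = T/(0.85 f'_c b) = 253260/(0.85 × 41.3 × 375) = 19.24 mm.
M_n = T(d − a/2) = 253.26 kN × (310 − 9.62) mm = 76.07 kN·m.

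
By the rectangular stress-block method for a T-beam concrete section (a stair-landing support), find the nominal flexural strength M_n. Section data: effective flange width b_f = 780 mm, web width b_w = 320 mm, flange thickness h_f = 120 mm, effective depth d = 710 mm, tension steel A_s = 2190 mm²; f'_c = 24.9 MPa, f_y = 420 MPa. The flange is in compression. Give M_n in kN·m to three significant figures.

Tension: T = A_s f_y = 2190 × 420 = 919800 N.
Try a within the flange: a = T/(0.85 f'_c b_f) = 919800/(0.85 × 24.9 × 780) = 55.72 mm.
Since a = 55.72 ≤ h_f = 120 mm, the stress block lies entirely in the flange; analyse as a rectangular beam of width b_f.
M_n = T(d − a/2) = 919800 × (710 − 27.86) = 627.43 × 10⁶ N·mm.
M_n = 627.43 kN·m.

M_n ≈ 627 kN·m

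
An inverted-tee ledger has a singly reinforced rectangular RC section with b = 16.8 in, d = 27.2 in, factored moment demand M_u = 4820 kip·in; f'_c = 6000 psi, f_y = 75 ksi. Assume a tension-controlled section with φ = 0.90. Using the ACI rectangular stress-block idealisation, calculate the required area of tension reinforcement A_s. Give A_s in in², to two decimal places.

A_s ≈ 2.75 in²

M_n = M_u/φ = 4820/0.90 = 5355.56 kip·in.
From M_n = 0.85 f'_c a b (d − a/2):
a = d − √(d² − 2M_n/(0.85 f'_c b)) = 27.2 − √(27.2² − 2 × 5355.56/(0.85 × 6 × 16.8)) = 2.404 in.
A_s = 0.85 f'_c a b / f_y = 0.85 × 6 × 2.404 × 16.8 / 75 = 2.746 in².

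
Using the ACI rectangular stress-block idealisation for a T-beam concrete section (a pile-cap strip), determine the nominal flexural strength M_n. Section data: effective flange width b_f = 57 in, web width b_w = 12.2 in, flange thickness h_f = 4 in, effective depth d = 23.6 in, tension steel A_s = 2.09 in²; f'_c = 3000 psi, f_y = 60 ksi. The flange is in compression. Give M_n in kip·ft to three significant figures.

M_n ≈ 242 kip·ft

Tension: T = A_s f_y = 2.09 × 60 = 125.4 kips.
Try a within the flange: a = T/(0.85 f'_c b_f) = 125.4/(0.85 × 3 × 57) = 0.863 in.
Since a = 0.863 ≤ h_f = 4 in, the stress block lies entirely in the flange; analyse as a rectangular beam of width b_f.
M_n = T(d − a/2) = 125.4 × (23.6 − 0.4315) = 2905.3 kip·in.
M_n = 2905.3/12 = 242.11 kip·ft.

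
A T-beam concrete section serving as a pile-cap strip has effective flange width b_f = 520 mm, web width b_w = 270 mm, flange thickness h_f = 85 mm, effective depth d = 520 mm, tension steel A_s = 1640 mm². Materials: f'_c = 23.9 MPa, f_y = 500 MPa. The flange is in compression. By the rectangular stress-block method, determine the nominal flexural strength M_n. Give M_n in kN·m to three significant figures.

M_n ≈ 395 kN·m

Tension: T = A_s f_y = 1640 × 500 = 820000 N.
Try a within the flange: a = T/(0.85 f'_c b_f) = 820000/(0.85 × 23.9 × 520) = 77.62 mm.
Since a = 77.62 ≤ h_f = 85 mm, the stress block lies entirely in the flange; analyse as a rectangular beam of width b_f.
M_n = T(d − a/2) = 820000 × (520 − 38.81) = 394.58 × 10⁶ N·mm.
M_n = 394.58 kN·m.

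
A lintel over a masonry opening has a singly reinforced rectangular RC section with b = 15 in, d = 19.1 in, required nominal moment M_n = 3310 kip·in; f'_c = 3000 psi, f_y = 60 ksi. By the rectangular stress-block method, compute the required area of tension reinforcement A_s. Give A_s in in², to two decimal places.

A_s ≈ 3.35 in²

From M_n = 0.85 f'_c a b (d − a/2):
a = d − √(d² − 2M_n/(0.85 f'_c b)) = 19.1 − √(19.1² − 2 × 3310/(0.85 × 3 × 15)) = 5.253 in.
A_s = 0.85 f'_c a b / f_y = 0.85 × 3 × 5.253 × 15 / 60 = 3.349 in².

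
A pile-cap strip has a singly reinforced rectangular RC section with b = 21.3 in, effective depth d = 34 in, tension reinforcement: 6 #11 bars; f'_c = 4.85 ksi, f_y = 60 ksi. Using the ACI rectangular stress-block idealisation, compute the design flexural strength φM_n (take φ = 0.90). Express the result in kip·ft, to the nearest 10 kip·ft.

φM_n ≈ 1300 kip·ft

A_s = 6 × 1.56 = 9.36 in².
T = A_s f_y = 9.36 × 60 = 561.6 kips.
a = T/(0.85 f'_c b) = 561.6/(0.85 × 4.85 × 21.3) = 6.396 in.
M_n = T(d − a/2) = 561.6 × (34 − 3.198) = 17298.4 kip·in = 17298.4/12 = 1441.53 kip·ft.
φM_n = 0.90 × 1441.53 = 1297.38 kip·ft.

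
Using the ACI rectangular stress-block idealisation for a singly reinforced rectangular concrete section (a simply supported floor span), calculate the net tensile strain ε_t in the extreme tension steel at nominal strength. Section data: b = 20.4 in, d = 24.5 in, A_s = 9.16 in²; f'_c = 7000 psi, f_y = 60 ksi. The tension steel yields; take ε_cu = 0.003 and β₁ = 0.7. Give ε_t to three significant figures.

a = A_s f_y/(0.85 f'_c b) = 4.528 in.
β₁ = 0.7, so c = a/β₁ = 4.528/0.7 = 6.469 in.
From the linear strain diagram with ε_cu = 0.003: ε_t = 0.003 (d − c)/c = 0.003 × (24.5 − 6.469)/6.469 = 0.00836.
Since ε_t ≥ 0.005, the section is tension-controlled.

ε_t ≈ 0.00836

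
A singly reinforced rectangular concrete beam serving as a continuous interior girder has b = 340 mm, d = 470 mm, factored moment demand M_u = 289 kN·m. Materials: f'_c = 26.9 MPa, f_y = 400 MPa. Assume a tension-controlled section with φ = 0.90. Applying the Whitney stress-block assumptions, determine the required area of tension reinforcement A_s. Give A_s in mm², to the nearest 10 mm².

M_n = M_u/φ = 289/0.90 = 321.111 kN·m.
With M_n = 0.85 f'_c a b (d − a/2), solve the quadratic for a:
a = d − √(d² − 2M_n/(0.85 f'_c b)) = 470 − √(470² − 2 × 321.111×10⁶/(0.85 × 26.9 × 340)) = 98.13 mm.
A_s = 0.85 f'_c a b / f_y = 0.85 × 26.9 × 98.13 × 340 / 400 = 1907.2 mm².

A_s ≈ 1910 mm²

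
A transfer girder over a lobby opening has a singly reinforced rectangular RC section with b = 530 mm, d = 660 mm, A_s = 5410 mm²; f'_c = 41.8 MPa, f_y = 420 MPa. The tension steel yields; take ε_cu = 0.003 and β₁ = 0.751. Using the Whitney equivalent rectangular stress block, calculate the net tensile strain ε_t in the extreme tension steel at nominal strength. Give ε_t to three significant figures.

a = A_s f_y/(0.85 f'_c b) = 120.66 mm.
β₁ = 0.751, so c = a/β₁ = 120.66/0.751 = 160.67 mm.
From the linear strain diagram with ε_cu = 0.003: ε_t = 0.003 (d − c)/c = 0.003 × (660 − 160.67)/160.67 = 0.00932.
Since ε_t ≥ 0.005, the section is tension-controlled.

ε_t ≈ 0.00932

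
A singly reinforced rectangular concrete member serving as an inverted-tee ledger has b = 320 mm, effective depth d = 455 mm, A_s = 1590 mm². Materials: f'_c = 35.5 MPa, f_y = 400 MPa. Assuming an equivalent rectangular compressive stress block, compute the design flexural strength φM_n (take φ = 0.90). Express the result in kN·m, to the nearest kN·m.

φM_n ≈ 242 kN·m

T = A_s f_y = 1590 × 400 = 636000 N = 636 kN.
From C = T: a = T/(0.85 f'_c b) = 636000/(0.85 × 35.5 × 320) = 65.87 mm.
M_n = T(d − a/2) = 636 kN × (455 − 32.935) mm = 268.43 kN·m.
φM_n = 0.90 × 268.43 = 241.59 kN·m.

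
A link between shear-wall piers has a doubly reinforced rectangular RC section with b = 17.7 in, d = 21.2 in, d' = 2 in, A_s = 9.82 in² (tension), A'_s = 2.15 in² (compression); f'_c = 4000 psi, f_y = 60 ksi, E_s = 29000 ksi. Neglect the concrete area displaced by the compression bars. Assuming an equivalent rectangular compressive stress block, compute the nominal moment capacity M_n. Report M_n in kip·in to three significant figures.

M_n ≈ 10500 kip·in

Assume both steels yield.
a = (A_s − A'_s) f_y/(0.85 f'_c b) = (9.82 − 2.15) × 60/(0.85 × 4 × 17.7) = 7.647 in.
c = a/β₁ = 7.647/0.85 = 8.996 in; ε'_s = 0.003(c − d')/c = 0.0023 ≥ ε_y = 0.0021, so the compression steel yields.
M_n = (A_s − A'_s) f_y (d − a/2) + A'_s f_y (d − d') = 460.2 × (21.2 − 3.8235) + 129 × (21.2 − 2) = 7996.7 + 2476.8 = 10473.5 kip·in.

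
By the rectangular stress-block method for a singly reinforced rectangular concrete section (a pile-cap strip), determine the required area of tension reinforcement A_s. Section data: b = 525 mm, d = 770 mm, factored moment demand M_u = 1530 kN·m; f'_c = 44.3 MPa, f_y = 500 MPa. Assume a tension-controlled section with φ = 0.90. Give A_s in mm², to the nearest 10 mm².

A_s ≈ 4790 mm²

M_n = M_u/φ = 1530/0.90 = 1700 kN·m.
With M_n = 0.85 f'_c a b (d − a/2), solve the quadratic for a:
a = d − √(d² − 2M_n/(0.85 f'_c b)) = 770 − √(770² − 2 × 1700×10⁶/(0.85 × 44.3 × 525)) = 121.22 mm.
A_s = 0.85 f'_c a b / f_y = 0.85 × 44.3 × 121.22 × 525 / 500 = 4792.8 mm².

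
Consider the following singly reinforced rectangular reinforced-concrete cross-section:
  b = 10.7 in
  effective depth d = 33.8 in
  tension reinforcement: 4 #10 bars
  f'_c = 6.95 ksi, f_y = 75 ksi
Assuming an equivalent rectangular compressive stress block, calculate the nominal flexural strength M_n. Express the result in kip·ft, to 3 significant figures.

A_s = 4 × 1.27 = 5.08 in².
T = A_s f_y = 5.08 × 75 = 381 kips.
a = T/(0.85 f'_c b) = 381/(0.85 × 6.95 × 10.7) = 6.028 in.
M_n = T(d − a/2) = 381 × (33.8 − 3.014) = 11729.5 kip·in = 11729.5/12 = 977.46 kip·ft.

M_n ≈ 977 kip·ft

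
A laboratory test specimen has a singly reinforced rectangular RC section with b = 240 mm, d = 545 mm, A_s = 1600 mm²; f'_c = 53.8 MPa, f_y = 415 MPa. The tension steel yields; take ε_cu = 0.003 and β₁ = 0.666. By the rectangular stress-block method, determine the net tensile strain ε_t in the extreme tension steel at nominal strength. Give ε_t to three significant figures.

a = A_s f_y/(0.85 f'_c b) = 60.50 mm.
β₁ = 0.666, so c = a/β₁ = 60.50/0.666 = 90.84 mm.
From the linear strain diagram with ε_cu = 0.003: ε_t = 0.003 (d − c)/c = 0.003 × (545 − 90.84)/90.84 = 0.0150.
Since ε_t ≥ 0.005, the section is tension-controlled.

ε_t ≈ 0.0150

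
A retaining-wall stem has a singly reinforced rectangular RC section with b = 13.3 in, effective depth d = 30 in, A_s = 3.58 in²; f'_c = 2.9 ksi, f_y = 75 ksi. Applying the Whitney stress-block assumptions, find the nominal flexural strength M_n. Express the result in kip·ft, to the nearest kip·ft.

M_n ≈ 580 kip·ft

T = A_s f_y = 3.58 × 75 = 268.5 kips.
a = T/(0.85 f'_c b) = 268.5/(0.85 × 2.9 × 13.3) = 8.190 in.
M_n = T(d − a/2) = 268.5 × (30 − 4.095) = 6955.5 kip·in = 6955.5/12 = 579.63 kip·ft.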